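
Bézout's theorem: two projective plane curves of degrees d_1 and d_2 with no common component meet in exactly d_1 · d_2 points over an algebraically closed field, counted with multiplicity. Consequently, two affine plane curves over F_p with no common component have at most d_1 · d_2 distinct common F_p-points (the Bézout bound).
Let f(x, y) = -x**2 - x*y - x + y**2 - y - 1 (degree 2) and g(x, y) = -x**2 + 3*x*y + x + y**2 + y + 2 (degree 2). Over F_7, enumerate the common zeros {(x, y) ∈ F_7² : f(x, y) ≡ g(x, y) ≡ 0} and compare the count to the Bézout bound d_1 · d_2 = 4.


Common zeros: {(2, 0)}; count = 1; Bézout bound = 4.

deg(f) = 2, deg(g) = 2, so Bézout bound = 4.
Scan x ∈ F_7. For each x, list the y ∈ F_7 with f(x, y) ≡ 0 and those with g(x, y) ≡ 0 (mod 7); the common zeros in that column are the intersection.
  x = 0: f ≡ 0 at y ∈ ∅; g ≡ 0 at y ∈ {3}; common: ∅.
  x = 1: f ≡ 0 at y ∈ {3, 6}; g ≡ 0 at y ∈ {1, 2}; common: ∅.
  x = 2: f ≡ 0 at y ∈ {0, 3}; g ≡ 0 at y ∈ {0}; common: {0}.
  x = 3: f ≡ 0 at y ∈ ∅; g ≡ 0 at y ∈ {1, 3}; common: ∅.
  x = 4: f ≡ 0 at y ∈ {0, 5}; g ≡ 0 at y ∈ ∅; common: ∅.
  x = 5: f ≡ 0 at y ∈ ∅; g ≡ 0 at y ∈ ∅; common: ∅.
  x = 6: f ≡ 0 at y ∈ {1, 6}; g ≡ 0 at y ∈ {0, 2}; common: ∅.
Collecting: common zeros = {(2, 0)}, so the count is 1.
Comparison with the Bézout bound: 1 ≤ 4 = deg(f)·deg(g), as expected for curves with no common component (the affine F_7-count falls short of the bound because intersections may lie at infinity, over extension fields, or carry multiplicity).


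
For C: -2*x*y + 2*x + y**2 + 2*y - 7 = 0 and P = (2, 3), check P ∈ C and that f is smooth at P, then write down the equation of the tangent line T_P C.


Tangent line at P: -4*x + 4*y - 4 = 0.

Step 1: f(2, 3) = 0, so P lies on C.
Step 2: partial derivatives
  f_x(x, y) = 2 - 2*y, f_y(x, y) = -2*x + 2*y + 2.
  f_x(P) = -4, f_y(P) = 4 (gradient nonzero, so P is smooth).
Step 3: tangent line at P: -4·(x − 2) + 4·(y − 3) = 0.
Expanding: -4*x + 4*y - 4 = 0.


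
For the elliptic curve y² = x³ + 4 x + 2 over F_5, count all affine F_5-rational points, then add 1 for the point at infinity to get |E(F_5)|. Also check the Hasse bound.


Affine points = {(3, 1), (3, 4)}; affine count = 2; |E(F_5)| = 3.

Discriminant check: Δ ∝ 4a³ + 27b² = 4·4³ + 27·2² = 4·64 + 27·4 ≡ 4 (mod 5). Nonzero ⇒ E is nonsingular.
For each x ∈ F_5, compute rhs = x³ + 4·x + 2 mod 5, then count y ∈ F_5 with y² ≡ rhs.
  x = 0: rhs = 2, matching y values: none (0 points).
  x = 1: rhs = 2, matching y values: none (0 points).
  x = 2: rhs = 3, matching y values: none (0 points).
  x = 3: rhs = 1, matching y values: 1, 4 (2 points).
  x = 4: rhs = 2, matching y values: none (0 points).
Total affine count: 2.
Full point count |E(F_5)| = 2 + 1 = 3.
Hasse bound: |3 − (5+1)| = |-3| = 3 ≤ 2√5 ≈ 4.4721 ✓.


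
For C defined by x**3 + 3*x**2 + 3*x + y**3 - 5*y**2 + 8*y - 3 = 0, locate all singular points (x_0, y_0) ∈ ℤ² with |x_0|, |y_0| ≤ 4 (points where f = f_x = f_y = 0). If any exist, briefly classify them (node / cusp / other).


Singular points: {(-1, 2)}; classification: cusp.

Compute partial derivatives:
  f_x = 3*x**2 + 6*x + 3.
  f_y = 3*y**2 - 10*y + 8.
Scan x_0 ∈ {−4, ..., 4}. For each x_0, f_y(x_0, y) is a polynomial in y; find its integer roots y ∈ {−4, ..., 4}, then test f_x and f at those candidates.
  x = -4: f_y(-4, y) = 3*y**2 - 10*y + 8; vanishes at y ∈ {2}. (-4, 2): f_x = 27 ≠ 0.
  x = -3: f_y(-3, y) = 3*y**2 - 10*y + 8; vanishes at y ∈ {2}. (-3, 2): f_x = 12 ≠ 0.
  x = -2: f_y(-2, y) = 3*y**2 - 10*y + 8; vanishes at y ∈ {2}. (-2, 2): f_x = 3 ≠ 0.
  x = -1: f_y(-1, y) = 3*y**2 - 10*y + 8; vanishes at y ∈ {2}. (-1, 2): f_x = 0, f = 0 — SINGULAR.
  x = 0: f_y(0, y) = 3*y**2 - 10*y + 8; vanishes at y ∈ {2}. (0, 2): f_x = 3 ≠ 0.
  x = 1: f_y(1, y) = 3*y**2 - 10*y + 8; vanishes at y ∈ {2}. (1, 2): f_x = 12 ≠ 0.
  x = 2: f_y(2, y) = 3*y**2 - 10*y + 8; vanishes at y ∈ {2}. (2, 2): f_x = 27 ≠ 0.
  x = 3: f_y(3, y) = 3*y**2 - 10*y + 8; vanishes at y ∈ {2}. (3, 2): f_x = 48 ≠ 0.
  x = 4: f_y(4, y) = 3*y**2 - 10*y + 8; vanishes at y ∈ {2}. (4, 2): f_x = 75 ≠ 0.
Only singular point on the grid: (-1, 2).
Classify: substitute x = -1 + u, y = 2 + v and expand: f = u**3 + v**3 + v**2.
No constant or linear terms (consistent with a singular point). Quadratic part: v**2. Cubic part: u**3 + v**3.
The quadratic part v**2 is a perfect square, so there is a single (double) tangent line v = 0, i.e. y = 2. Restricting the cubic part to that line (v = 0) leaves u**3 ≠ 0, so f is not divisible by v and the branch is v² ≈ -u**3 to lowest order — this is a cusp.
Classification: cusp.


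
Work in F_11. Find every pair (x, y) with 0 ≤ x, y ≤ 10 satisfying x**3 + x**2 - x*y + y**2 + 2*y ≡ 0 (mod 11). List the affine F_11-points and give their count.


Affine F_11-points: {(0, 0), (0, 9), (1, 4), (1, 6), (3, 6), (4, 4), (4, 9), (5, 4), (5, 10), (6, 6), (6, 9), (8, 7), (8, 10), (10, 0), (10, 8)}; count = 15.

For each of the 121 pairs (x, y) ∈ F_11², evaluate f(x, y) mod 11. Record the zeros.
  x = 0: [0↦0, 1↦3, 2↦8, 3↦4, 4↦2, 5↦2, 6↦4, 7↦8, 8↦3, 9↦0, 10↦10]  zeros at y ∈ {0, 9}
  x = 1: [0↦2, 1↦4, 2↦8, 3↦3, 4↦0, 5↦10, 6↦0, 7↦3, 8↦8, 9↦4, 10↦2]  zeros at y ∈ {4, 6}
  x = 2: [0↦1, 1↦2, 2↦5, 3↦10, 4↦6, 5↦4, 6↦4, 7↦6, 8↦10, 9↦5, 10↦2]  zeros at y ∈ ∅
  x = 3: [0↦3, 1↦3, 2↦5, 3↦9, 4↦4, 5↦1, 6↦0, 7↦1, 8↦4, 9↦9, 10↦5]  zeros at y ∈ {6}
  x = 4: [0↦3, 1↦2, 2↦3, 3↦6, 4↦0, 5↦7, 6↦5, 7↦5, 8↦7, 9↦0, 10↦6]  zeros at y ∈ {4, 9}
  x = 5: [0↦7, 1↦5, 2↦5, 3↦7, 4↦0, 5↦6, 6↦3, 7↦2, 8↦3, 9↦6, 10↦0]  zeros at y ∈ {4, 10}
  x = 6: [0↦10, 1↦7, 2↦6, 3↦7, 4↦10, 5↦4, 6↦0, 7↦9, 8↦9, 9↦0, 10↦4]  zeros at y ∈ {6, 9}
  x = 7: [0↦7, 1↦3, 2↦1, 3↦1, 4↦3, 5↦7, 6↦2, 7↦10, 8↦9, 9↦10, 10↦2]  zeros at y ∈ ∅
  x = 8: [0↦4, 1↦10, 2↦7, 3↦6, 4↦7, 5↦10, 6↦4, 7↦0, 8↦9, 9↦9, 10↦0]  zeros at y ∈ {7, 10}
  x = 9: [0↦7, 1↦1, 2↦8, 3↦6, 4↦6, 5↦8, 6↦1, 7↦7, 8↦4, 9↦3, 10↦4]  zeros at y ∈ ∅
  x = 10: [0↦0, 1↦4, 2↦10, 3↦7, 4↦6, 5↦7, 6↦10, 7↦4, 8↦0, 9↦9, 10↦9]  zeros at y ∈ {0, 8}
Collecting zeros: affine points = {(0, 0), (0, 9), (1, 4), (1, 6), (3, 6), (4, 4), (4, 9), (5, 4), (5, 10), (6, 6), (6, 9), (8, 7), (8, 10), (10, 0), (10, 8)}.
Total count |C(F_11)_aff| = 15.


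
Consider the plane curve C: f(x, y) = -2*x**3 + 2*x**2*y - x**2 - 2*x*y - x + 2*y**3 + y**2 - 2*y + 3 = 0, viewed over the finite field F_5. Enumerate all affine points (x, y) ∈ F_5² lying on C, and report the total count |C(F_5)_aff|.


Affine F_5-points: {(0, 3), (1, 1), (1, 2), (1, 4), (2, 2), (2, 3), (3, 1), (3, 3), (4, 0), (4, 1)}; count = 10.

For each of the 25 pairs (x, y) ∈ F_5², evaluate f(x, y) mod 5. Record the zeros.
  x = 0: [0↦3, 1↦4, 2↦4, 3↦0, 4↦4]  zeros at y ∈ {3}
  x = 1: [0↦4, 1↦0, 2↦0, 3↦1, 4↦0]  zeros at y ∈ {1, 2, 4}
  x = 2: [0↦1, 1↦1, 2↦0, 3↦0, 4↦3]  zeros at y ∈ {2, 3}
  x = 3: [0↦2, 1↦0, 2↦2, 3↦0, 4↦1]  zeros at y ∈ {1, 3}
  x = 4: [0↦0, 1↦0, 2↦4, 3↦4, 4↦2]  zeros at y ∈ {0, 1}
Collecting zeros: affine points = {(0, 3), (1, 1), (1, 2), (1, 4), (2, 2), (2, 3), (3, 1), (3, 3), (4, 0), (4, 1)}.
Total count |C(F_5)_aff| = 10.


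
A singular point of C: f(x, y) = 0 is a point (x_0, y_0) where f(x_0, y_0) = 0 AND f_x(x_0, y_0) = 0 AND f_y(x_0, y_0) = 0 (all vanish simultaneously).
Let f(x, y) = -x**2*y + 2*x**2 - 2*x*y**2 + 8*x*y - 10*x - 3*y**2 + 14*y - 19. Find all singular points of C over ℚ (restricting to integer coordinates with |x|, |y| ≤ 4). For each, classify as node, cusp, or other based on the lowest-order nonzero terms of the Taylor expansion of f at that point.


Singular points: {(-2, 3)}; classification: node.

Compute partial derivatives:
  f_x = -2*x*y + 4*x - 2*y**2 + 8*y - 10.
  f_y = -x**2 - 4*x*y + 8*x - 6*y + 14.
Scan x_0 ∈ {−4, ..., 4}. For each x_0, f_y(x_0, y) is a polynomial in y; find its integer roots y ∈ {−4, ..., 4}, then test f_x and f at those candidates.
  x = -4: f_y(-4, y) = 10*y - 34; no integer root y with |y| ≤ 4.
  x = -3: f_y(-3, y) = 6*y - 19; no integer root y with |y| ≤ 4.
  x = -2: f_y(-2, y) = 2*y - 6; vanishes at y ∈ {3}. (-2, 3): f_x = 0, f = 0 — SINGULAR.
  x = -1: f_y(-1, y) = 5 - 2*y; no integer root y with |y| ≤ 4.
  x = 0: f_y(0, y) = 14 - 6*y; no integer root y with |y| ≤ 4.
  x = 1: f_y(1, y) = 21 - 10*y; no integer root y with |y| ≤ 4.
  x = 2: f_y(2, y) = 26 - 14*y; no integer root y with |y| ≤ 4.
  x = 3: f_y(3, y) = 29 - 18*y; no integer root y with |y| ≤ 4.
  x = 4: f_y(4, y) = 30 - 22*y; no integer root y with |y| ≤ 4.
Only singular point on the grid: (-2, 3).
Classify: substitute x = -2 + u, y = 3 + v and expand: f = -u**2*v - u**2 - 2*u*v**2 + v**2.
No constant or linear terms (consistent with a singular point). Quadratic part: -u**2 + v**2. Cubic part: -u**2*v - 2*u*v**2.
The quadratic part v**2 - u**2 = (v − u)(v + u) splits into two distinct linear factors, so there are two distinct tangent lines y − 3 = ±(x − -2) — this is a node (ordinary double point).
Classification: node.


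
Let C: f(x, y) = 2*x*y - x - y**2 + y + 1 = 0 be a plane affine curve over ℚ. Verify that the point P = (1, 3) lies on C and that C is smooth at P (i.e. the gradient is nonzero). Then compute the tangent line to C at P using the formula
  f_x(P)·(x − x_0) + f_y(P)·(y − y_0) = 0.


Tangent line at P: 5*x - 3*y + 4 = 0.

Step 1: f(1, 3) = 0, so P lies on C.
Step 2: partial derivatives
  f_x(x, y) = 2*y - 1, f_y(x, y) = 2*x - 2*y + 1.
  f_x(P) = 5, f_y(P) = -3 (gradient nonzero, so P is smooth).
Step 3: tangent line at P: 5·(x − 1) + -3·(y − 3) = 0.
Expanding: 5*x - 3*y + 4 = 0.


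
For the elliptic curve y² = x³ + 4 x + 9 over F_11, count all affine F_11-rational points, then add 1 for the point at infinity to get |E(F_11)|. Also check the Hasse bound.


Affine points = {(0, 3), (0, 8), (1, 5), (1, 6), (2, 5), (2, 6), (3, 2), (3, 9), (4, 1), (4, 10), (5, 0), (8, 5), (8, 6), (9, 2), (9, 9), (10, 2), (10, 9)}; affine count = 17; |E(F_11)| = 18.

Discriminant check: Δ ∝ 4a³ + 27b² = 4·4³ + 27·9² = 4·64 + 27·81 ≡ 1 (mod 11). Nonzero ⇒ E is nonsingular.
For each x ∈ F_11, compute rhs = x³ + 4·x + 9 mod 11, then count y ∈ F_11 with y² ≡ rhs.
  x = 0: rhs = 9, matching y values: 3, 8 (2 points).
  x = 1: rhs = 3, matching y values: 5, 6 (2 points).
  x = 2: rhs = 3, matching y values: 5, 6 (2 points).
  x = 3: rhs = 4, matching y values: 2, 9 (2 points).
  x = 4: rhs = 1, matching y values: 1, 10 (2 points).
  x = 5: rhs = 0, matching y values: 0 (1 points).
  x = 6: rhs = 7, matching y values: none (0 points).
  x = 7: rhs = 6, matching y values: none (0 points).
  x = 8: rhs = 3, matching y values: 5, 6 (2 points).
  x = 9: rhs = 4, matching y values: 2, 9 (2 points).
  x = 10: rhs = 4, matching y values: 2, 9 (2 points).
Total affine count: 17.
Full point count |E(F_11)| = 17 + 1 = 18.
Hasse bound: |18 − (11+1)| = |6| = 6 ≤ 2√11 ≈ 6.6332 ✓.


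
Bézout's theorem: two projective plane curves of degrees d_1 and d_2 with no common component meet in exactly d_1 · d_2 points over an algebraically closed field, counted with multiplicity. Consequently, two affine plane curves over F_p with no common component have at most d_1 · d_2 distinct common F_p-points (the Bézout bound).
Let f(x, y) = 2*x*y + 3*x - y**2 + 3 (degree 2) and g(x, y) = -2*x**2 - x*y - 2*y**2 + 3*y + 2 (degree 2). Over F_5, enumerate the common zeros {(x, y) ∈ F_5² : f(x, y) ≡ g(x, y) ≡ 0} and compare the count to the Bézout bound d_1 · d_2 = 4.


Common zeros: {(4, 0)}; count = 1; Bézout bound = 4.

deg(f) = 2, deg(g) = 2, so Bézout bound = 4.
Scan x ∈ F_5. For each x, list the y ∈ F_5 with f(x, y) ≡ 0 and those with g(x, y) ≡ 0 (mod 5); the common zeros in that column are the intersection.
  x = 0: f ≡ 0 at y ∈ ∅; g ≡ 0 at y ∈ {2}; common: ∅.
  x = 1: f ≡ 0 at y ∈ ∅; g ≡ 0 at y ∈ {0, 1}; common: ∅.
  x = 2: f ≡ 0 at y ∈ ∅; g ≡ 0 at y ∈ ∅; common: ∅.
  x = 3: f ≡ 0 at y ∈ {2, 4}; g ≡ 0 at y ∈ ∅; common: ∅.
  x = 4: f ≡ 0 at y ∈ {0, 3}; g ≡ 0 at y ∈ {0, 2}; common: {0}.
Collecting: common zeros = {(4, 0)}, so the count is 1.
Comparison with the Bézout bound: 1 ≤ 4 = deg(f)·deg(g), as expected for curves with no common component (the affine F_5-count falls short of the bound because intersections may lie at infinity, over extension fields, or carry multiplicity).


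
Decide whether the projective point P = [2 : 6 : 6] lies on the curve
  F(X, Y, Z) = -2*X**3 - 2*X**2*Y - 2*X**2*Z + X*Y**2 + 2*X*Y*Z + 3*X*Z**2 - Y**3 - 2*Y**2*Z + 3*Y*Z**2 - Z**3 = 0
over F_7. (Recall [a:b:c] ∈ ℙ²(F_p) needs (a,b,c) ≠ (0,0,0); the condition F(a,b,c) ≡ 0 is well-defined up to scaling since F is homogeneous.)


F(2,6,6) ≡ 6 (mod 7); P is NOT on the curve.

Evaluate F(2, 6, 6) term-by-term (mod 7).
  -2*X**3 ↦ -2·8·1·1 = -16
  -2*X**2*Y ↦ -2·4·6·1 = -48
  -2*X**2*Z ↦ -2·4·1·6 = -48
  X*Y**2 ↦ 1·2·36·1 = 72
  2*X*Y*Z ↦ 2·2·6·6 = 144
  3*X*Z**2 ↦ 3·2·1·36 = 216
  -Y**3 ↦ -1·1·216·1 = -216
  -2*Y**2*Z ↦ -2·1·36·6 = -432
  3*Y*Z**2 ↦ 3·1·6·36 = 648
  -Z**3 ↦ -1·1·1·216 = -216
Sum: F(2, 6, 6) = (-16) + (-48) + (-48) + (72) + (144) + (216) + (-216) + (-432) + (648) + (-216) = 104.
Reducing mod 7: 104 ≡ 6 (mod 7).
Since F(a, b, c) ≡ 6 ≠ 0 (mod 7), P does NOT lie on the curve.


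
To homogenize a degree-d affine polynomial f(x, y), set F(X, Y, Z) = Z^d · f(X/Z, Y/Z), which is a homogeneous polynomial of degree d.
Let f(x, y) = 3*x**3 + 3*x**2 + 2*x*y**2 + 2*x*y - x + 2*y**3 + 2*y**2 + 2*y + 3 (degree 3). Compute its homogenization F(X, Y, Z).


F(X, Y, Z) = 3*X**3 + 3*X**2*Z + 2*X*Y**2 + 2*X*Y*Z - X*Z**2 + 2*Y**3 + 2*Y**2*Z + 2*Y*Z**2 + 3*Z**3

deg(f) = 3.
Substitute x = X/Z, y = Y/Z into f, then multiply by Z^3.
  monomial 3·x^3·y^0 ↦ 3·X^3·Y^0·Z^0.
  monomial 3·x^2·y^0 ↦ 3·X^2·Y^0·Z^1.
  monomial 2·x^1·y^2 ↦ 2·X^1·Y^2·Z^0.
  monomial 2·x^1·y^1 ↦ 2·X^1·Y^1·Z^1.
  monomial -1·x^1·y^0 ↦ -1·X^1·Y^0·Z^2.
  monomial 2·x^0·y^3 ↦ 2·X^0·Y^3·Z^0.
  monomial 2·x^0·y^2 ↦ 2·X^0·Y^2·Z^1.
  monomial 2·x^0·y^1 ↦ 2·X^0·Y^1·Z^2.
  monomial 3·x^0·y^0 ↦ 3·X^0·Y^0·Z^3.
Collecting: F(X, Y, Z) = 3*X**3 + 3*X**2*Z + 2*X*Y**2 + 2*X*Y*Z - X*Z**2 + 2*Y**3 + 2*Y**2*Z + 2*Y*Z**2 + 3*Z**3.


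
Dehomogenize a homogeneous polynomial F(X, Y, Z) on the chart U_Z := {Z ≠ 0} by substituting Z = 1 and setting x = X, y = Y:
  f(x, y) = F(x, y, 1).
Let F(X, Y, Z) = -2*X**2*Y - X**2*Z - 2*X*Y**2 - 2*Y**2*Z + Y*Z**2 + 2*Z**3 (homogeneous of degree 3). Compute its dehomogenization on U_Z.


f(x, y) = -2*x**2*y - x**2 - 2*x*y**2 - 2*y**2 + y + 2

On U_Z we set Z = 1. Each monomial c·X^i·Y^j·Z^k in F becomes c·x^i·y^j·1^k = c·x^i·y^j.
Substituting Z = 1: F(X, Y, 1) = -2*x**2*y - x**2 - 2*x*y**2 - 2*y**2 + y + 2.
Note: deg(f) ≤ deg(F) = 3; strict inequality happens when F is divisible by Z (lost terms).


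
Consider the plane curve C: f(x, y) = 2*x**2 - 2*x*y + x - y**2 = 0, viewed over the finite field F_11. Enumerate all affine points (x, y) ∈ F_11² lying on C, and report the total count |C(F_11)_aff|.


Affine F_11-points: {(0, 0), (1, 1), (1, 8), (2, 3), (2, 4), (5, 0), (5, 1), (6, 3), (6, 7), (7, 4)}; count = 10.

For each of the 121 pairs (x, y) ∈ F_11², evaluate f(x, y) mod 11. Record the zeros.
  x = 0: [0↦0, 1↦10, 2↦7, 3↦2, 4↦6, 5↦8, 6↦8, 7↦6, 8↦2, 9↦7, 10↦10]  zeros at y ∈ {0}
  x = 1: [0↦3, 1↦0, 2↦6, 3↦10, 4↦1, 5↦1, 6↦10, 7↦6, 8↦0, 9↦3, 10↦4]  zeros at y ∈ {1, 8}
  x = 2: [0↦10, 1↦5, 2↦9, 3↦0, 4↦0, 5↦9, 6↦5, 7↦10, 8↦2, 9↦3, 10↦2]  zeros at y ∈ {3, 4}
  x = 3: [0↦10, 1↦3, 2↦5, 3↦5, 4↦3, 5↦10, 6↦4, 7↦7, 8↦8, 9↦7, 10↦4]  zeros at y ∈ ∅
  x = 4: [0↦3, 1↦5, 2↦5, 3↦3, 4↦10, 5↦4, 6↦7, 7↦8, 8↦7, 9↦4, 10↦10]  zeros at y ∈ ∅
  x = 5: [0↦0, 1↦0, 2↦9, 3↦5, 4↦10, 5↦2, 6↦3, 7↦2, 8↦10, 9↦5, 10↦9]  zeros at y ∈ {0, 1}
  x = 6: [0↦1, 1↦10, 2↦6, 3↦0, 4↦3, 5↦4, 6↦3, 7↦0, 8↦6, 9↦10, 10↦1]  zeros at y ∈ {3, 7}
  x = 7: [0↦6, 1↦2, 2↦7, 3↦10, 4↦0, 5↦10, 6↦7, 7↦2, 8↦6, 9↦8, 10↦8]  zeros at y ∈ {4}
  x = 8: [0↦4, 1↦9, 2↦1, 3↦2, 4↦1, 5↦9, 6↦4, 7↦8, 8↦10, 9↦10, 10↦8]  zeros at y ∈ ∅
  x = 9: [0↦6, 1↦9, 2↦10, 3↦9, 4↦6, 5↦1, 6↦5, 7↦7, 8↦7, 9↦5, 10↦1]  zeros at y ∈ ∅
  x = 10: [0↦1, 1↦2, 2↦1, 3↦9, 4↦4, 5↦8, 6↦10, 7↦10, 8↦8, 9↦4, 10↦9]  zeros at y ∈ ∅
Collecting zeros: affine points = {(0, 0), (1, 1), (1, 8), (2, 3), (2, 4), (5, 0), (5, 1), (6, 3), (6, 7), (7, 4)}.
Total count |C(F_11)_aff| = 10.


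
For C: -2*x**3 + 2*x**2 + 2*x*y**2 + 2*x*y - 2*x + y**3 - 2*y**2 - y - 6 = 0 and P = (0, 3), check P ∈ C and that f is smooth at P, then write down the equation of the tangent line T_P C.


Tangent line at P: 22*x + 14*y - 42 = 0.

Step 1: f(0, 3) = 0, so P lies on C.
Step 2: partial derivatives
  f_x(x, y) = -6*x**2 + 4*x + 2*y**2 + 2*y - 2, f_y(x, y) = 4*x*y + 2*x + 3*y**2 - 4*y - 1.
  f_x(P) = 22, f_y(P) = 14 (gradient nonzero, so P is smooth).
Step 3: tangent line at P: 22·(x − 0) + 14·(y − 3) = 0.
Expanding: 22*x + 14*y - 42 = 0.


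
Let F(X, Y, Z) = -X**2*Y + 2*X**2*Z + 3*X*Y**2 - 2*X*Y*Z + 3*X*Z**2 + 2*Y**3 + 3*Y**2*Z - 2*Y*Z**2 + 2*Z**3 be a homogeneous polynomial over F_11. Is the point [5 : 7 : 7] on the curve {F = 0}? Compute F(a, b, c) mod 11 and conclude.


F(5,7,7) ≡ 10 (mod 11); P is NOT on the curve.

Evaluate F(5, 7, 7) term-by-term (mod 11).
  -X**2*Y ↦ -1·25·7·1 = -175
  2*X**2*Z ↦ 2·25·1·7 = 350
  3*X*Y**2 ↦ 3·5·49·1 = 735
  -2*X*Y*Z ↦ -2·5·7·7 = -490
  3*X*Z**2 ↦ 3·5·1·49 = 735
  2*Y**3 ↦ 2·1·343·1 = 686
  3*Y**2*Z ↦ 3·1·49·7 = 1029
  -2*Y*Z**2 ↦ -2·1·7·49 = -686
  2*Z**3 ↦ 2·1·1·343 = 686
Sum: F(5, 7, 7) = (-175) + (350) + (735) + (-490) + (735) + (686) + (1029) + (-686) + (686) = 2870.
Reducing mod 11: 2870 ≡ 10 (mod 11).
Since F(a, b, c) ≡ 10 ≠ 0 (mod 11), P does NOT lie on the curve.


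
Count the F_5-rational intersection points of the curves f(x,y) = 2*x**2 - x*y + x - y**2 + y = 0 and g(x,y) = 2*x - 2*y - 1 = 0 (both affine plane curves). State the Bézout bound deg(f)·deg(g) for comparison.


Common zeros: {(2, 4)}; count = 1; Bézout bound = 2.

deg(f) = 2, deg(g) = 1, so Bézout bound = 2.
Scan x ∈ F_5. For each x, list the y ∈ F_5 with f(x, y) ≡ 0 and those with g(x, y) ≡ 0 (mod 5); the common zeros in that column are the intersection.
  x = 0: f ≡ 0 at y ∈ {0, 1}; g ≡ 0 at y ∈ {2}; common: ∅.
  x = 1: f ≡ 0 at y ∈ ∅; g ≡ 0 at y ∈ {3}; common: ∅.
  x = 2: f ≡ 0 at y ∈ {0, 4}; g ≡ 0 at y ∈ {4}; common: {4}.
  x = 3: f ≡ 0 at y ∈ ∅; g ≡ 0 at y ∈ {0}; common: ∅.
  x = 4: f ≡ 0 at y ∈ ∅; g ≡ 0 at y ∈ {1}; common: ∅.
Collecting: common zeros = {(2, 4)}, so the count is 1.
Comparison with the Bézout bound: 1 ≤ 2 = deg(f)·deg(g), as expected for curves with no common component (the affine F_5-count falls short of the bound because intersections may lie at infinity, over extension fields, or carry multiplicity).


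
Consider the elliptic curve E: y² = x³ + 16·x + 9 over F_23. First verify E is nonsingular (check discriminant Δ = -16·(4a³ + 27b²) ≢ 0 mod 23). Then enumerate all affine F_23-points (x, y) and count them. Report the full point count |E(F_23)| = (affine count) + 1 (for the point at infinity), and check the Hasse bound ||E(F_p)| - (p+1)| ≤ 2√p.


Affine points = {(0, 3), (0, 20), (1, 7), (1, 16), (2, 7), (2, 16), (7, 2), (7, 21), (9, 10), (9, 13), (15, 6), (15, 17), (20, 7), (20, 16)}; affine count = 14; |E(F_23)| = 15.

Discriminant check: Δ ∝ 4a³ + 27b² = 4·16³ + 27·9² = 4·4096 + 27·81 ≡ 10 (mod 23). Nonzero ⇒ E is nonsingular.
For each x ∈ F_23, compute rhs = x³ + 16·x + 9 mod 23, then count y ∈ F_23 with y² ≡ rhs.
  x = 0: rhs = 9, matching y values: 3, 20 (2 points).
  x = 1: rhs = 3, matching y values: 7, 16 (2 points).
  x = 2: rhs = 3, matching y values: 7, 16 (2 points).
  x = 3: rhs = 15, matching y values: none (0 points).
  x = 4: rhs = 22, matching y values: none (0 points).
  x = 5: rhs = 7, matching y values: none (0 points).
  x = 6: rhs = 22, matching y values: none (0 points).
  x = 7: rhs = 4, matching y values: 2, 21 (2 points).
  x = 8: rhs = 5, matching y values: none (0 points).
  x = 9: rhs = 8, matching y values: 10, 13 (2 points).
  x = 10: rhs = 19, matching y values: none (0 points).
  x = 11: rhs = 21, matching y values: none (0 points).
  x = 12: rhs = 20, matching y values: none (0 points).
  x = 13: rhs = 22, matching y values: none (0 points).
  x = 14: rhs = 10, matching y values: none (0 points).
  x = 15: rhs = 13, matching y values: 6, 17 (2 points).
  x = 16: rhs = 14, matching y values: none (0 points).
  x = 17: rhs = 19, matching y values: none (0 points).
  x = 18: rhs = 11, matching y values: none (0 points).
  x = 19: rhs = 19, matching y values: none (0 points).
  x = 20: rhs = 3, matching y values: 7, 16 (2 points).
  x = 21: rhs = 15, matching y values: none (0 points).
  x = 22: rhs = 15, matching y values: none (0 points).
Total affine count: 14.
Full point count |E(F_23)| = 14 + 1 = 15.
Hasse bound: |15 − (23+1)| = |-9| = 9 ≤ 2√23 ≈ 9.5917 ✓.


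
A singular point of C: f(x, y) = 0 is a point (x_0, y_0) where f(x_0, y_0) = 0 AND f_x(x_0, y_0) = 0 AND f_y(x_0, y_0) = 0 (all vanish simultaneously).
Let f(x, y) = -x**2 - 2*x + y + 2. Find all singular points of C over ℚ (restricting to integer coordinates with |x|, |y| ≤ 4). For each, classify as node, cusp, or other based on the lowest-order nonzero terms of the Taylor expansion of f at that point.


No singular points in the scanned grid; C is smooth there.

Compute partial derivatives:
  f_x = -2*x - 2.
  f_y = 1.
f_y = 1 is a nonzero constant, so f_y never vanishes: no point (x, y) can satisfy f = f_x = f_y = 0. In particular no (x, y) ∈ {−4, ..., 4}² is singular; the curve is smooth.


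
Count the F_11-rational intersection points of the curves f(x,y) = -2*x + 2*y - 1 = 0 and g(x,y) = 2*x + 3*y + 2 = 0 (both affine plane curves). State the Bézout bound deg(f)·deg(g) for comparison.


Common zeros: {(7, 2)}; count = 1; Bézout bound = 1.

deg(f) = 1, deg(g) = 1, so Bézout bound = 1.
Scan x ∈ F_11. For each x, list the y ∈ F_11 with f(x, y) ≡ 0 and those with g(x, y) ≡ 0 (mod 11); the common zeros in that column are the intersection.
  x = 0: f ≡ 0 at y ∈ {6}; g ≡ 0 at y ∈ {3}; common: ∅.
  x = 1: f ≡ 0 at y ∈ {7}; g ≡ 0 at y ∈ {6}; common: ∅.
  x = 2: f ≡ 0 at y ∈ {8}; g ≡ 0 at y ∈ {9}; common: ∅.
  x = 3: f ≡ 0 at y ∈ {9}; g ≡ 0 at y ∈ {1}; common: ∅.
  x = 4: f ≡ 0 at y ∈ {10}; g ≡ 0 at y ∈ {4}; common: ∅.
  x = 5: f ≡ 0 at y ∈ {0}; g ≡ 0 at y ∈ {7}; common: ∅.
  x = 6: f ≡ 0 at y ∈ {1}; g ≡ 0 at y ∈ {10}; common: ∅.
  x = 7: f ≡ 0 at y ∈ {2}; g ≡ 0 at y ∈ {2}; common: {2}.
  x = 8: f ≡ 0 at y ∈ {3}; g ≡ 0 at y ∈ {5}; common: ∅.
  x = 9: f ≡ 0 at y ∈ {4}; g ≡ 0 at y ∈ {8}; common: ∅.
  x = 10: f ≡ 0 at y ∈ {5}; g ≡ 0 at y ∈ {0}; common: ∅.
Collecting: common zeros = {(7, 2)}, so the count is 1.
Comparison with the Bézout bound: 1 ≤ 1 = deg(f)·deg(g), as expected for curves with no common component (the bound is attained).


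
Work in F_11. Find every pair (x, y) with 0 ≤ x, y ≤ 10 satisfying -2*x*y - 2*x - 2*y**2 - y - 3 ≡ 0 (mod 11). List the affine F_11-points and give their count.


Affine F_11-points: {(4, 0), (4, 1), (6, 4), (6, 6), (7, 2), (7, 7), (8, 3), (8, 5), (10, 8), (10, 9)}; count = 10.

For each of the 121 pairs (x, y) ∈ F_11², evaluate f(x, y) mod 11. Record the zeros.
  x = 0: [0↦8, 1↦5, 2↦9, 3↦9, 4↦5, 5↦8, 6↦7, 7↦2, 8↦4, 9↦2, 10↦7]  zeros at y ∈ ∅
  x = 1: [0↦6, 1↦1, 2↦3, 3↦1, 4↦6, 5↦7, 6↦4, 7↦8, 8↦8, 9↦4, 10↦7]  zeros at y ∈ ∅
  x = 2: [0↦4, 1↦8, 2↦8, 3↦4, 4↦7, 5↦6, 6↦1, 7↦3, 8↦1, 9↦6, 10↦7]  zeros at y ∈ ∅
  x = 3: [0↦2, 1↦4, 2↦2, 3↦7, 4↦8, 5↦5, 6↦9, 7↦9, 8↦5, 9↦8, 10↦7]  zeros at y ∈ ∅
  x = 4: [0↦0, 1↦0, 2↦7, 3↦10, 4↦9, 5↦4, 6↦6, 7↦4, 8↦9, 9↦10, 10↦7]  zeros at y ∈ {0, 1}
  x = 5: [0↦9, 1↦7, 2↦1, 3↦2, 4↦10, 5↦3, 6↦3, 7↦10, 8↦2, 9↦1, 10↦7]  zeros at y ∈ ∅
  x = 6: [0↦7, 1↦3, 2↦6, 3↦5, 4↦0, 5↦2, 6↦0, 7↦5, 8↦6, 9↦3, 10↦7]  zeros at y ∈ {4, 6}
  x = 7: [0↦5, 1↦10, 2↦0, 3↦8, 4↦1, 5↦1, 6↦8, 7↦0, 8↦10, 9↦5, 10↦7]  zeros at y ∈ {2, 7}
  x = 8: [0↦3, 1↦6, 2↦5, 3↦0, 4↦2, 5↦0, 6↦5, 7↦6, 8↦3, 9↦7, 10↦7]  zeros at y ∈ {3, 5}
  x = 9: [0↦1, 1↦2, 2↦10, 3↦3, 4↦3, 5↦10, 6↦2, 7↦1, 8↦7, 9↦9, 10↦7]  zeros at y ∈ ∅
  x = 10: [0↦10, 1↦9, 2↦4, 3↦6, 4↦4, 5↦9, 6↦10, 7↦7, 8↦0, 9↦0, 10↦7]  zeros at y ∈ {8, 9}
Collecting zeros: affine points = {(4, 0), (4, 1), (6, 4), (6, 6), (7, 2), (7, 7), (8, 3), (8, 5), (10, 8), (10, 9)}.
Total count |C(F_11)_aff| = 10.


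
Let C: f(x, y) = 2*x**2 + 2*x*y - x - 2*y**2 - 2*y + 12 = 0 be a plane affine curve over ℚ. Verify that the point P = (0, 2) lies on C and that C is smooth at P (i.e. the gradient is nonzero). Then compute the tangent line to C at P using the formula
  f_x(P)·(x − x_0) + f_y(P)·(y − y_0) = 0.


Tangent line at P: 3*x - 10*y + 20 = 0.

Step 1: f(0, 2) = 0, so P lies on C.
Step 2: partial derivatives
  f_x(x, y) = 4*x + 2*y - 1, f_y(x, y) = 2*x - 4*y - 2.
  f_x(P) = 3, f_y(P) = -10 (gradient nonzero, so P is smooth).
Step 3: tangent line at P: 3·(x − 0) + -10·(y − 2) = 0.
Expanding: 3*x - 10*y + 20 = 0.


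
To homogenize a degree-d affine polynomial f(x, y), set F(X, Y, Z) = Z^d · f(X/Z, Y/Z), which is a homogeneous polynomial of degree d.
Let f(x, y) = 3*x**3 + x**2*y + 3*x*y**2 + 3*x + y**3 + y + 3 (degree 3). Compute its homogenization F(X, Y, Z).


F(X, Y, Z) = 3*X**3 + X**2*Y + 3*X*Y**2 + 3*X*Z**2 + Y**3 + Y*Z**2 + 3*Z**3

deg(f) = 3.
Substitute x = X/Z, y = Y/Z into f, then multiply by Z^3.
  monomial 3·x^3·y^0 ↦ 3·X^3·Y^0·Z^0.
  monomial 1·x^2·y^1 ↦ 1·X^2·Y^1·Z^0.
  monomial 3·x^1·y^2 ↦ 3·X^1·Y^2·Z^0.
  monomial 3·x^1·y^0 ↦ 3·X^1·Y^0·Z^2.
  monomial 1·x^0·y^3 ↦ 1·X^0·Y^3·Z^0.
  monomial 1·x^0·y^1 ↦ 1·X^0·Y^1·Z^2.
  monomial 3·x^0·y^0 ↦ 3·X^0·Y^0·Z^3.
Collecting: F(X, Y, Z) = 3*X**3 + X**2*Y + 3*X*Y**2 + 3*X*Z**2 + Y**3 + Y*Z**2 + 3*Z**3.


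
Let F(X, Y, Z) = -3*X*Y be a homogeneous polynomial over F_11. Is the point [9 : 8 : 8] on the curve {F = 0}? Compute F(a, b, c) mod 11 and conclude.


F(9,8,8) ≡ 4 (mod 11); P is NOT on the curve.

Evaluate F(9, 8, 8) term-by-term (mod 11).
  -3*X*Y ↦ -3·9·8·1 = -216
Sum: F(9, 8, 8) = (-216) = -216.
Reducing mod 11: -216 ≡ 4 (mod 11).
Since F(a, b, c) ≡ 4 ≠ 0 (mod 11), P does NOT lie on the curve.


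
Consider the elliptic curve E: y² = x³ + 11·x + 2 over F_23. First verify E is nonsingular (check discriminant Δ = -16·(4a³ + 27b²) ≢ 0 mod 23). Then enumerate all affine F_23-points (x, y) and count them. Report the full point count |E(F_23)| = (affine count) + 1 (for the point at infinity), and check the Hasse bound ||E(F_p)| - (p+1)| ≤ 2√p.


Affine points = {(0, 5), (0, 18), (2, 3), (2, 20), (3, 4), (3, 19), (4, 8), (4, 15), (6, 10), (6, 13), (7, 10), (7, 13), (8, 2), (8, 21), (9, 5), (9, 18), (10, 10), (10, 13), (14, 5), (14, 18), (15, 0), (18, 11), (18, 12), (19, 3), (19, 20), (21, 8), (21, 15), (22, 6), (22, 17)}; affine count = 29; |E(F_23)| = 30.

Discriminant check: Δ ∝ 4a³ + 27b² = 4·11³ + 27·2² = 4·1331 + 27·4 ≡ 4 (mod 23). Nonzero ⇒ E is nonsingular.
For each x ∈ F_23, compute rhs = x³ + 11·x + 2 mod 23, then count y ∈ F_23 with y² ≡ rhs.
  x = 0: rhs = 2, matching y values: 5, 18 (2 points).
  x = 1: rhs = 14, matching y values: none (0 points).
  x = 2: rhs = 9, matching y values: 3, 20 (2 points).
  x = 3: rhs = 16, matching y values: 4, 19 (2 points).
  x = 4: rhs = 18, matching y values: 8, 15 (2 points).
  x = 5: rhs = 21, matching y values: none (0 points).
  x = 6: rhs = 8, matching y values: 10, 13 (2 points).
  x = 7: rhs = 8, matching y values: 10, 13 (2 points).
  x = 8: rhs = 4, matching y values: 2, 21 (2 points).
  x = 9: rhs = 2, matching y values: 5, 18 (2 points).
  x = 10: rhs = 8, matching y values: 10, 13 (2 points).
  x = 11: rhs = 5, matching y values: none (0 points).
  x = 12: rhs = 22, matching y values: none (0 points).
  x = 13: rhs = 19, matching y values: none (0 points).
  x = 14: rhs = 2, matching y values: 5, 18 (2 points).
  x = 15: rhs = 0, matching y values: 0 (1 points).
  x = 16: rhs = 19, matching y values: none (0 points).
  x = 17: rhs = 19, matching y values: none (0 points).
  x = 18: rhs = 6, matching y values: 11, 12 (2 points).
  x = 19: rhs = 9, matching y values: 3, 20 (2 points).
  x = 20: rhs = 11, matching y values: none (0 points).
  x = 21: rhs = 18, matching y values: 8, 15 (2 points).
  x = 22: rhs = 13, matching y values: 6, 17 (2 points).
Total affine count: 29.
Full point count |E(F_23)| = 29 + 1 = 30.
Hasse bound: |30 − (23+1)| = |6| = 6 ≤ 2√23 ≈ 9.5917 ✓.


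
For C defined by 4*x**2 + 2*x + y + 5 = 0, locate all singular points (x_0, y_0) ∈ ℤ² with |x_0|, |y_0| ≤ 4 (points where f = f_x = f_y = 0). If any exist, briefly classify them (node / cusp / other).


No singular points in the scanned grid; C is smooth there.

Compute partial derivatives:
  f_x = 8*x + 2.
  f_y = 1.
f_y = 1 is a nonzero constant, so f_y never vanishes: no point (x, y) can satisfy f = f_x = f_y = 0. In particular no (x, y) ∈ {−4, ..., 4}² is singular; the curve is smooth.


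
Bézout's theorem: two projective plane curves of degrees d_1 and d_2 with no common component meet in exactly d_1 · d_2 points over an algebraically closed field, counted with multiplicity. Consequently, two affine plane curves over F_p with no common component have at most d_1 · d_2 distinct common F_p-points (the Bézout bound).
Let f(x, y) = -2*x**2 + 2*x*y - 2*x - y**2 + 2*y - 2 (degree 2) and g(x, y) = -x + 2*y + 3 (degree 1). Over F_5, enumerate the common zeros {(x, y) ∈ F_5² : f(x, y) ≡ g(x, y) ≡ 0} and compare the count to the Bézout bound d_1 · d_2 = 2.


Common zeros: ∅; count = 0; Bézout bound = 2.

deg(f) = 2, deg(g) = 1, so Bézout bound = 2.
Scan x ∈ F_5. For each x, list the y ∈ F_5 with f(x, y) ≡ 0 and those with g(x, y) ≡ 0 (mod 5); the common zeros in that column are the intersection.
  x = 0: f ≡ 0 at y ∈ {3, 4}; g ≡ 0 at y ∈ {1}; common: ∅.
  x = 1: f ≡ 0 at y ∈ ∅; g ≡ 0 at y ∈ {4}; common: ∅.
  x = 2: f ≡ 0 at y ∈ {3}; g ≡ 0 at y ∈ {2}; common: ∅.
  x = 3: f ≡ 0 at y ∈ {4}; g ≡ 0 at y ∈ {0}; common: ∅.
  x = 4: f ≡ 0 at y ∈ ∅; g ≡ 0 at y ∈ {3}; common: ∅.
Collecting: common zeros = ∅, so the count is 0.
Comparison with the Bézout bound: 0 ≤ 2 = deg(f)·deg(g), as expected for curves with no common component (the affine F_5-count falls short of the bound because intersections may lie at infinity, over extension fields, or carry multiplicity).


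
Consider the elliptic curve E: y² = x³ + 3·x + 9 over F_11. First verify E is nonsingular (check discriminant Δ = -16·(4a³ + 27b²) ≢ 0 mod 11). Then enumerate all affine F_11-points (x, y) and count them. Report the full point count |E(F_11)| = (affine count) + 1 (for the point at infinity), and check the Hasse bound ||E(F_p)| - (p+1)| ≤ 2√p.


Affine points = {(0, 3), (0, 8), (2, 1), (2, 10), (3, 1), (3, 10), (6, 1), (6, 10), (10, 4), (10, 7)}; affine count = 10; |E(F_11)| = 11.

Discriminant check: Δ ∝ 4a³ + 27b² = 4·3³ + 27·9² = 4·27 + 27·81 ≡ 7 (mod 11). Nonzero ⇒ E is nonsingular.
For each x ∈ F_11, compute rhs = x³ + 3·x + 9 mod 11, then count y ∈ F_11 with y² ≡ rhs.
  x = 0: rhs = 9, matching y values: 3, 8 (2 points).
  x = 1: rhs = 2, matching y values: none (0 points).
  x = 2: rhs = 1, matching y values: 1, 10 (2 points).
  x = 3: rhs = 1, matching y values: 1, 10 (2 points).
  x = 4: rhs = 8, matching y values: none (0 points).
  x = 5: rhs = 6, matching y values: none (0 points).
  x = 6: rhs = 1, matching y values: 1, 10 (2 points).
  x = 7: rhs = 10, matching y values: none (0 points).
  x = 8: rhs = 6, matching y values: none (0 points).
  x = 9: rhs = 6, matching y values: none (0 points).
  x = 10: rhs = 5, matching y values: 4, 7 (2 points).
Total affine count: 10.
Full point count |E(F_11)| = 10 + 1 = 11.
Hasse bound: |11 − (11+1)| = |-1| = 1 ≤ 2√11 ≈ 6.6332 ✓.


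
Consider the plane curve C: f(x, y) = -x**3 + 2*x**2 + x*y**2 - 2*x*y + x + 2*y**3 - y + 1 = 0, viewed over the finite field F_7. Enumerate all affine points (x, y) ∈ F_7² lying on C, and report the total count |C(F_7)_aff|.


Affine F_7-points: {(0, 6), (3, 1), (6, 4)}; count = 3.

For each of the 49 pairs (x, y) ∈ F_7², evaluate f(x, y) mod 7. Record the zeros.
  x = 0: [0↦1, 1↦2, 2↦1, 3↦3, 4↦6, 5↦1, 6↦0]  zeros at y ∈ {6}
  x = 1: [0↦3, 1↦3, 2↦3, 3↦1, 4↦2, 5↦4, 6↦5]  zeros at y ∈ ∅
  x = 2: [0↦3, 1↦2, 2↦3, 3↦4, 4↦3, 5↦5, 6↦1]  zeros at y ∈ ∅
  x = 3: [0↦2, 1↦0, 2↦2, 3↦6, 4↦3, 5↦5, 6↦3]  zeros at y ∈ {1}
  x = 4: [0↦1, 1↦5, 2↦1, 3↦1, 4↦3, 5↦5, 6↦5]  zeros at y ∈ ∅
  x = 5: [0↦1, 1↦4, 2↦1, 3↦4, 4↦4, 5↦6, 6↦1]  zeros at y ∈ ∅
  x = 6: [0↦3, 1↦5, 2↦3, 3↦2, 4↦0, 5↦2, 6↦6]  zeros at y ∈ {4}
Collecting zeros: affine points = {(0, 6), (3, 1), (6, 4)}.
Total count |C(F_7)_aff| = 3.


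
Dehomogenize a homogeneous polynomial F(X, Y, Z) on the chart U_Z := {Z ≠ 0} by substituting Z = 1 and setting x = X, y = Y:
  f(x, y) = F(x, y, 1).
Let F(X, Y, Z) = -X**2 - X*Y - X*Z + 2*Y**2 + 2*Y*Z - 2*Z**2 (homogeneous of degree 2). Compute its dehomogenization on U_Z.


f(x, y) = -x**2 - x*y - x + 2*y**2 + 2*y - 2

On U_Z we set Z = 1. Each monomial c·X^i·Y^j·Z^k in F becomes c·x^i·y^j·1^k = c·x^i·y^j.
Substituting Z = 1: F(X, Y, 1) = -x**2 - x*y - x + 2*y**2 + 2*y - 2.
Note: deg(f) ≤ deg(F) = 2; strict inequality happens when F is divisible by Z (lost terms).


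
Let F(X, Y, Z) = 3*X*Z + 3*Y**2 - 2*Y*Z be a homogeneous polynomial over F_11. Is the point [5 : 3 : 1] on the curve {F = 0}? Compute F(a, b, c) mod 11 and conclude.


F(5,3,1) ≡ 3 (mod 11); P is NOT on the curve.

Evaluate F(5, 3, 1) term-by-term (mod 11).
  3*X*Z ↦ 3·5·1·1 = 15
  3*Y**2 ↦ 3·1·9·1 = 27
  -2*Y*Z ↦ -2·1·3·1 = -6
Sum: F(5, 3, 1) = (15) + (27) + (-6) = 36.
Reducing mod 11: 36 ≡ 3 (mod 11).
Since F(a, b, c) ≡ 3 ≠ 0 (mod 11), P does NOT lie on the curve.


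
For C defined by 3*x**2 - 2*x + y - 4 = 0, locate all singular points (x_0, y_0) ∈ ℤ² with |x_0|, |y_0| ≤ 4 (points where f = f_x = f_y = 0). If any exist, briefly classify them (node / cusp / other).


No singular points in the scanned grid; C is smooth there.

Compute partial derivatives:
  f_x = 6*x - 2.
  f_y = 1.
f_y = 1 is a nonzero constant, so f_y never vanishes: no point (x, y) can satisfy f = f_x = f_y = 0. In particular no (x, y) ∈ {−4, ..., 4}² is singular; the curve is smooth.


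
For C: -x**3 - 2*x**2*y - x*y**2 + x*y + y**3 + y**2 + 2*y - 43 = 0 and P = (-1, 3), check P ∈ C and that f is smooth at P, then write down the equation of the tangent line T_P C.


Tangent line at P: 3*x + 38*y - 111 = 0.

Step 1: f(-1, 3) = 0, so P lies on C.
Step 2: partial derivatives
  f_x(x, y) = -3*x**2 - 4*x*y - y**2 + y, f_y(x, y) = -2*x**2 - 2*x*y + x + 3*y**2 + 2*y + 2.
  f_x(P) = 3, f_y(P) = 38 (gradient nonzero, so P is smooth).
Step 3: tangent line at P: 3·(x − -1) + 38·(y − 3) = 0.
Expanding: 3*x + 38*y - 111 = 0.


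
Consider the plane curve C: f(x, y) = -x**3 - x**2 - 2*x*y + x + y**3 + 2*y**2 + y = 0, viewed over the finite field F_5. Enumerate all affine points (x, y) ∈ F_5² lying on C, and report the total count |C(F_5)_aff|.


Affine F_5-points: {(0, 0), (0, 4), (2, 0), (2, 1), (2, 2), (3, 1), (4, 1)}; count = 7.

For each of the 25 pairs (x, y) ∈ F_5², evaluate f(x, y) mod 5. Record the zeros.
  x = 0: [0↦0, 1↦4, 2↦3, 3↦3, 4↦0]  zeros at y ∈ {0, 4}
  x = 1: [0↦4, 1↦1, 2↦3, 3↦1, 4↦1]  zeros at y ∈ ∅
  x = 2: [0↦0, 1↦0, 2↦0, 3↦1, 4↦4]  zeros at y ∈ {0, 1, 2}
  x = 3: [0↦2, 1↦0, 2↦3, 3↦2, 4↦3]  zeros at y ∈ {1}
  x = 4: [0↦4, 1↦0, 2↦1, 3↦3, 4↦2]  zeros at y ∈ {1}
Collecting zeros: affine points = {(0, 0), (0, 4), (2, 0), (2, 1), (2, 2), (3, 1), (4, 1)}.
Total count |C(F_5)_aff| = 7.


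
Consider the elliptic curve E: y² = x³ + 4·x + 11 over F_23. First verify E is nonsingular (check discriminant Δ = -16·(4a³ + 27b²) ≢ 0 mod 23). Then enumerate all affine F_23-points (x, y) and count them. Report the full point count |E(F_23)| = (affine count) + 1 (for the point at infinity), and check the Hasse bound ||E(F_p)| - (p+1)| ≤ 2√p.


Affine points = {(1, 4), (1, 19), (2, 2), (2, 21), (3, 2), (3, 21), (5, 8), (5, 15), (8, 7), (8, 16), (10, 4), (10, 19), (11, 11), (11, 12), (12, 4), (12, 19), (13, 11), (13, 12), (16, 10), (16, 13), (17, 1), (17, 22), (18, 2), (18, 21), (19, 0), (20, 8), (20, 15), (21, 8), (21, 15), (22, 11), (22, 12)}; affine count = 31; |E(F_23)| = 32.

Discriminant check: Δ ∝ 4a³ + 27b² = 4·4³ + 27·11² = 4·64 + 27·121 ≡ 4 (mod 23). Nonzero ⇒ E is nonsingular.
For each x ∈ F_23, compute rhs = x³ + 4·x + 11 mod 23, then count y ∈ F_23 with y² ≡ rhs.
  x = 0: rhs = 11, matching y values: none (0 points).
  x = 1: rhs = 16, matching y values: 4, 19 (2 points).
  x = 2: rhs = 4, matching y values: 2, 21 (2 points).
  x = 3: rhs = 4, matching y values: 2, 21 (2 points).
  x = 4: rhs = 22, matching y values: none (0 points).
  x = 5: rhs = 18, matching y values: 8, 15 (2 points).
  x = 6: rhs = 21, matching y values: none (0 points).
  x = 7: rhs = 14, matching y values: none (0 points).
  x = 8: rhs = 3, matching y values: 7, 16 (2 points).
  x = 9: rhs = 17, matching y values: none (0 points).
  x = 10: rhs = 16, matching y values: 4, 19 (2 points).
  x = 11: rhs = 6, matching y values: 11, 12 (2 points).
  x = 12: rhs = 16, matching y values: 4, 19 (2 points).
  x = 13: rhs = 6, matching y values: 11, 12 (2 points).
  x = 14: rhs = 5, matching y values: none (0 points).
  x = 15: rhs = 19, matching y values: none (0 points).
  x = 16: rhs = 8, matching y values: 10, 13 (2 points).
  x = 17: rhs = 1, matching y values: 1, 22 (2 points).
  x = 18: rhs = 4, matching y values: 2, 21 (2 points).
  x = 19: rhs = 0, matching y values: 0 (1 points).
  x = 20: rhs = 18, matching y values: 8, 15 (2 points).
  x = 21: rhs = 18, matching y values: 8, 15 (2 points).
  x = 22: rhs = 6, matching y values: 11, 12 (2 points).
Total affine count: 31.
Full point count |E(F_23)| = 31 + 1 = 32.
Hasse bound: |32 − (23+1)| = |8| = 8 ≤ 2√23 ≈ 9.5917 ✓.


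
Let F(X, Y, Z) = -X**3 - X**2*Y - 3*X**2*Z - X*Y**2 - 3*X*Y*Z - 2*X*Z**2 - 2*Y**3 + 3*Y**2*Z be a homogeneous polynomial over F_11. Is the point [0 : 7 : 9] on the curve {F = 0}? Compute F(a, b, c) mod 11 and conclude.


F(0,7,9) ≡ 10 (mod 11); P is NOT on the curve.

Evaluate F(0, 7, 9) term-by-term (mod 11).
  -X**3 ↦ -1·0·1·1 = 0
  -X**2*Y ↦ -1·0·7·1 = 0
  -3*X**2*Z ↦ -3·0·1·9 = 0
  -X*Y**2 ↦ -1·0·49·1 = 0
  -3*X*Y*Z ↦ -3·0·7·9 = 0
  -2*X*Z**2 ↦ -2·0·1·81 = 0
  -2*Y**3 ↦ -2·1·343·1 = -686
  3*Y**2*Z ↦ 3·1·49·9 = 1323
Sum: F(0, 7, 9) = (0) + (0) + (0) + (0) + (0) + (0) + (-686) + (1323) = 637.
Reducing mod 11: 637 ≡ 10 (mod 11).
Since F(a, b, c) ≡ 10 ≠ 0 (mod 11), P does NOT lie on the curve.
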